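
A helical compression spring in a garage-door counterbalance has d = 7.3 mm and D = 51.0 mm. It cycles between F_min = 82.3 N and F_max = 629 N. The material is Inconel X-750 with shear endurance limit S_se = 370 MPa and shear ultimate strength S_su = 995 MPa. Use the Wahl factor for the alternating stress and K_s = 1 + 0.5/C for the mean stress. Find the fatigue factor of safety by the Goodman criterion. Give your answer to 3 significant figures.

C = D/d = 51.0/7.3 = 6.9863; K_W = (4C−1)/(4C−4)+0.615/C = 1.2133; K_s = 1+0.5/C = 1.0716
F_a = (F_max−F_min)/2 = 273.35 N; F_m = (F_max+F_min)/2 = 355.65 N
τ_a = K_W·8F_aD/(πd³) = 1.2133 × 91.256 = 110.72 MPa
τ_m = K_s·8F_mD/(πd³) = 1.0716 × 118.73 = 127.23 MPa
Goodman: 1/n_f = τ_a/S_se + τ_m/S_su = 110.72/370 + 127.23/995 = 0.29925 + 0.12787 = 0.42712
n_f = 1/0.42712 = 2.341

2.34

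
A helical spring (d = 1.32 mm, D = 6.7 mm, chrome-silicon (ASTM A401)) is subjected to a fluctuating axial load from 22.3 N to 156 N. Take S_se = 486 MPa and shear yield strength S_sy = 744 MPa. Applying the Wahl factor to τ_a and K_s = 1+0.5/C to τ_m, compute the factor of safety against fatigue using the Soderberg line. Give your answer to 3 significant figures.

C = D/d = 6.7/1.32 = 5.0758; K_W = (4C−1)/(4C−4)+0.615/C = 1.3052; K_s = 1+0.5/C = 1.0985
F_a = (F_max−F_min)/2 = 66.85 N; F_m = (F_max+F_min)/2 = 89.15 N
τ_a = K_W·8F_aD/(πd³) = 1.3052 × 495.9 = 647.24 MPa
τ_m = K_s·8F_mD/(πd³) = 1.0985 × 661.32 = 726.47 MPa
Soderberg: 1/n_f = τ_a/S_se + τ_m/S_sy = 647.24/486 + 726.47/744 = 1.33177 + 0.97644 = 2.3082
n_f = 1/2.3082 = 0.4332

0.433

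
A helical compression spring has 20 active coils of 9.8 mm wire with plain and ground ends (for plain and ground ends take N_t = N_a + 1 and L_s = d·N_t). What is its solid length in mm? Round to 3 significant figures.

plain and ground ends: N_t = N_a + 1 = 20 + 1 = 21
L_s = d·N_t = 9.8 × 21 = 205.8 mm

206 mm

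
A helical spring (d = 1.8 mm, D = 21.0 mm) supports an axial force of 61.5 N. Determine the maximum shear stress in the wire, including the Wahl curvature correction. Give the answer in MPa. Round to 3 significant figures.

633 MPa

Spring index C = D/d = 21.0/1.8 = 11.6667
K_W = (4C−1)/(4C−4) + 0.615/C = 45.667/42.667 + 0.0527 = 1.1230
τ₀ = 8FD/(πd³) = 8·61.5·21.0/(π·1.8³) = 10332/18.322 = 563.92 MPa
τ_max = K·τ₀ = 1.1230 × 563.92 = 633.3 MPa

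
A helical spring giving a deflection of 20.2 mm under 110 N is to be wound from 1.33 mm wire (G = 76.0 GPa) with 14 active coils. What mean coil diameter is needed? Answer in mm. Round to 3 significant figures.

Required rate k = F/δ = 110/20.2 = 5.4455 N/mm
D = (Gd⁴/(8N_a·k))^(1/3) = (76.0×10³·1.33⁴/(8·14·5.4455))^(1/3)
  = (389.907)^(1/3) = 7.3056 mm

7.31 mm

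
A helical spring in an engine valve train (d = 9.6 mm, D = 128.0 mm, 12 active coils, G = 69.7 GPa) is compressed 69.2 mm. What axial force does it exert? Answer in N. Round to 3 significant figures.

203 N

k = Gd⁴/(8D³N_a) = (69.7×10³)(9.6⁴)/(8·128.0³·12) = 2.9405 N/mm
F = k·δ = 2.9405 × 69.2 = 203.48 N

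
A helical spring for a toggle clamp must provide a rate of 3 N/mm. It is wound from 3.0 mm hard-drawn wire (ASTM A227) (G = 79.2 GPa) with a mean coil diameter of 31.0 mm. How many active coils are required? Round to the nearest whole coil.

N_a = Gd⁴/(8D³k) = (79.2×10³ × 3.0⁴)/(8 × 31.0³ × 3)
    = 6.4152e+06 / 714984 = 8.973 → 9 coils

9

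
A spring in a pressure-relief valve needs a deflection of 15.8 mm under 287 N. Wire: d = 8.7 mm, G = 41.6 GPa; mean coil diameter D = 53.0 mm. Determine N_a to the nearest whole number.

Required rate k = F/δ = 287/15.8 = 18.165 N/mm
N_a = Gd⁴/(8D³k) = (41.6×10³ × 8.7⁴)/(8 × 53.0³ × 18.165)
    = 2.38325e+08 / 2.16343e+07 = 11.02 → 11 coils

11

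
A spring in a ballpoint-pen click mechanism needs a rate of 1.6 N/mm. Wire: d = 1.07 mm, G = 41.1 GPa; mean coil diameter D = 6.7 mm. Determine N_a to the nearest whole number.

14

N_a = Gd⁴/(8D³k) = (41.1×10³ × 1.07⁴)/(8 × 6.7³ × 1.6)
    = 53873.7 / 3849.77 = 13.99 → 14 coils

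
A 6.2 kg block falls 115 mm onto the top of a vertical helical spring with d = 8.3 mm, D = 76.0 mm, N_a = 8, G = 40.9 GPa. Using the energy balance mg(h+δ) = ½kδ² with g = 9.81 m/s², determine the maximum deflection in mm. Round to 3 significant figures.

54.7 mm

k = Gd⁴/(8D³N_a) = (40.9×10³)(8.3⁴)/(8·76.0³·8) = 6.909 N/mm
W = mg = 6.2 × 9.81 = 60.822 N
½kδ² − Wδ − Wh = 0 → δ = (W + √(W² + 2kWh))/k
δ = (60.822 + √(3699.3 + 96650.4))/6.909 = (60.822 + 316.78)/6.909 = 54.654 mm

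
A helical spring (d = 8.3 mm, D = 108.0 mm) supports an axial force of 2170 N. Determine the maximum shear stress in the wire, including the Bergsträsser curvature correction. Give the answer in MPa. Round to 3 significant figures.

1150 MPa

Spring index C = D/d = 108.0/8.3 = 13.0120
K_B = (4C+2)/(4C−3) = 54.048/49.048 = 1.1019
τ₀ = 8FD/(πd³) = 8·2170·108.0/(π·8.3³) = 1.87488e+06/1796.3 = 1043.7 MPa
τ_max = K·τ₀ = 1.1019 × 1043.7 = 1150.1 MPa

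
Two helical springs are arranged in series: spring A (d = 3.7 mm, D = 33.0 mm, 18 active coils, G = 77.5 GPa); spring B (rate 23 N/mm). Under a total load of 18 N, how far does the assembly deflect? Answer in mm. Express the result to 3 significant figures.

k_A = Gd⁴/(8D³N_a) = (77.5×10³)(3.7⁴)/(8·33.0³·18) = 2.8068 N/mm
Series: 1/k_eq = 1/2.8068 + 1/23 = 0.39976; k_eq = 2.5015 N/mm
δ = F/k_eq = 18/2.5015 = 7.1957 mm

7.20 mm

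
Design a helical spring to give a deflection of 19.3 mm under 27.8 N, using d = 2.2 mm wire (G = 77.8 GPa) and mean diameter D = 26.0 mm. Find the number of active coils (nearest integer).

Required rate k = F/δ = 27.8/19.3 = 1.4404 N/mm
N_a = Gd⁴/(8D³k) = (77.8×10³ × 2.2⁴)/(8 × 26.0³ × 1.4404)
    = 1.82251e+06 / 202534 = 8.999 → 9 coils

9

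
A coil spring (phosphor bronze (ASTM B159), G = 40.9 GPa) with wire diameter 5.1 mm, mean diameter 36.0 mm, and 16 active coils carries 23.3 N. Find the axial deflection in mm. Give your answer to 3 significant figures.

5.03 mm

k = Gd⁴/(8D³N_a) = (40.9×10³)(5.1⁴)/(8·36.0³·16) = 4.6333 N/mm
δ = F/k = 23.3 / 4.6333 = 5.0289 mm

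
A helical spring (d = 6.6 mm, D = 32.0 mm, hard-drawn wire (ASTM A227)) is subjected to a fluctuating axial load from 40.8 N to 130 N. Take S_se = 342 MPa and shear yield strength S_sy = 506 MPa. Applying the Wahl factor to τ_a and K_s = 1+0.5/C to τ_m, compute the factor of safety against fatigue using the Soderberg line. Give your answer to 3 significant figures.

C = D/d = 32.0/6.6 = 4.8485; K_W = (4C−1)/(4C−4)+0.615/C = 1.3217; K_s = 1+0.5/C = 1.1031
F_a = (F_max−F_min)/2 = 44.6 N; F_m = (F_max+F_min)/2 = 85.4 N
τ_a = K_W·8F_aD/(πd³) = 1.3217 × 12.641 = 16.708 MPa
τ_m = K_s·8F_mD/(πd³) = 1.1031 × 24.206 = 26.702 MPa
Soderberg: 1/n_f = τ_a/S_se + τ_m/S_sy = 16.708/342 + 26.702/506 = 0.04885 + 0.05277 = 0.10163
n_f = 1/0.10163 = 9.84

9.84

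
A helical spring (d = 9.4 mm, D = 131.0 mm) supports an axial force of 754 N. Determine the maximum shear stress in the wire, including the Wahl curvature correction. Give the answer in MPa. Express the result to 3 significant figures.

Spring index C = D/d = 131.0/9.4 = 13.9362
K_W = (4C−1)/(4C−4) + 0.615/C = 54.745/51.745 + 0.0441 = 1.1021
τ₀ = 8FD/(πd³) = 8·754·131.0/(π·9.4³) = 790192/2609.4 = 302.83 MPa
τ_max = K·τ₀ = 1.1021 × 302.83 = 333.75 MPa

334 MPa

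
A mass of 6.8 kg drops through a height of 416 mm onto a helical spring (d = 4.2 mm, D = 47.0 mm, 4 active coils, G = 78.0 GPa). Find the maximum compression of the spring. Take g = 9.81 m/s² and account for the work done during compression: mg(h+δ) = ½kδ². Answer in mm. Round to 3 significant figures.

96.8 mm

k = Gd⁴/(8D³N_a) = (78.0×10³)(4.2⁴)/(8·47.0³·4) = 7.3055 N/mm
W = mg = 6.8 × 9.81 = 66.708 N
½kδ² − Wδ − Wh = 0 → δ = (W + √(W² + 2kWh))/k
δ = (66.708 + √(4450 + 405461))/7.3055 = (66.708 + 640.24)/7.3055 = 96.77 mm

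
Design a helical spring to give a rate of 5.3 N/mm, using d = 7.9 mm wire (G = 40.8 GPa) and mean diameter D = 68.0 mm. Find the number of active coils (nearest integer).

12

N_a = Gd⁴/(8D³k) = (40.8×10³ × 7.9⁴)/(8 × 68.0³ × 5.3)
    = 1.58916e+08 / 1.33319e+07 = 11.92 → 12 coils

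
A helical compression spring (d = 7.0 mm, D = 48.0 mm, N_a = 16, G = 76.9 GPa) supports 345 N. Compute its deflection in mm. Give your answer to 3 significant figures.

k = Gd⁴/(8D³N_a) = (76.9×10³)(7.0⁴)/(8·48.0³·16) = 13.043 N/mm
δ = F/k = 345 / 13.043 = 26.451 mm

26.5 mm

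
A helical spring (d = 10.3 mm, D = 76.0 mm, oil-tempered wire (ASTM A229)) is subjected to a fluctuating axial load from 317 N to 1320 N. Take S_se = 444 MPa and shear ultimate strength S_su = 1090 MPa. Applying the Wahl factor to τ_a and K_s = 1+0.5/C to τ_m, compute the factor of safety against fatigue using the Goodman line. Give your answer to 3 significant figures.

2.62

C = D/d = 76.0/10.3 = 7.3786; K_W = (4C−1)/(4C−4)+0.615/C = 1.2009; K_s = 1+0.5/C = 1.0678
F_a = (F_max−F_min)/2 = 501.5 N; F_m = (F_max+F_min)/2 = 818.5 N
τ_a = K_W·8F_aD/(πd³) = 1.2009 × 88.82 = 106.67 MPa
τ_m = K_s·8F_mD/(πd³) = 1.0678 × 144.96 = 154.79 MPa
Goodman: 1/n_f = τ_a/S_se + τ_m/S_su = 106.67/444 + 154.79/1090 = 0.24024 + 0.14201 = 0.38225
n_f = 1/0.38225 = 2.616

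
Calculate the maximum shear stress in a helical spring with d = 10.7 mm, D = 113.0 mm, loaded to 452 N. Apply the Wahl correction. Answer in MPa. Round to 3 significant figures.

121 MPa

Spring index C = D/d = 113.0/10.7 = 10.5607
K_W = (4C−1)/(4C−4) + 0.615/C = 41.243/38.243 + 0.0582 = 1.1367
τ₀ = 8FD/(πd³) = 8·452·113.0/(π·10.7³) = 408608/3848.6 = 106.17 MPa
τ_max = K·τ₀ = 1.1367 × 106.17 = 120.68 MPa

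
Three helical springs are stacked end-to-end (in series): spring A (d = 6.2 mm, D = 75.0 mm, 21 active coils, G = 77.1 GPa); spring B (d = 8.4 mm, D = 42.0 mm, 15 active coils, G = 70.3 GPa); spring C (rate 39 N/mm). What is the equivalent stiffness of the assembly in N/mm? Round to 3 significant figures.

k_A = Gd⁴/(8D³N_a) = (77.1×10³)(6.2⁴)/(8·75.0³·21) = 1.6074 N/mm
k_B = Gd⁴/(8D³N_a) = (70.3×10³)(8.4⁴)/(8·42.0³·15) = 39.368 N/mm
Series: 1/k_eq = 1/1.6074 + 1/39.368 + 1/39 = 0.67316; k_eq = 1.4855 N/mm

1.49 N/mm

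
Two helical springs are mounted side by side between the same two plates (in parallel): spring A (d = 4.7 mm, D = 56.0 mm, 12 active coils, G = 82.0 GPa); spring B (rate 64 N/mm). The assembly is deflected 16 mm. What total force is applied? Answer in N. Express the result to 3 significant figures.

1060 N

k_A = Gd⁴/(8D³N_a) = (82.0×10³)(4.7⁴)/(8·56.0³·12) = 2.3734 N/mm
Parallel: k_eq = 2.3734 + 64 = 66.373 N/mm
F = k_eq·δ = 66.373·16 = 1062 N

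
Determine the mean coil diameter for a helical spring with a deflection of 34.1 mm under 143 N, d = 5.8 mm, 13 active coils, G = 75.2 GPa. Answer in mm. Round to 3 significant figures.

Required rate k = F/δ = 143/34.1 = 4.1935 N/mm
D = (Gd⁴/(8N_a·k))^(1/3) = (75.2×10³·5.8⁴/(8·13·4.1935))^(1/3)
  = (195126)^(1/3) = 58.0014 mm

58.0 mm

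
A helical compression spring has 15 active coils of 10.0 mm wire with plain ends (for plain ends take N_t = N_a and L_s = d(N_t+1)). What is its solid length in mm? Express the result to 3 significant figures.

160 mm

plain ends: N_t = N_a = 15
L_s = d·(N_t+1) = 10.0 × 16 = 160 mm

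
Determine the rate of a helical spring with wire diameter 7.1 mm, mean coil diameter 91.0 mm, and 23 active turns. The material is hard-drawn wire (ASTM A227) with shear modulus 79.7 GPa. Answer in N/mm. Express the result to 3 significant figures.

k = Gd⁴/(8D³N_a) = (79.7×10³ × 7.1⁴) / (8 × 91.0³ × 23)
  = 2.02531e+08 / 1.38657e+08 = 1.4607 N/mm

1.46 N/mm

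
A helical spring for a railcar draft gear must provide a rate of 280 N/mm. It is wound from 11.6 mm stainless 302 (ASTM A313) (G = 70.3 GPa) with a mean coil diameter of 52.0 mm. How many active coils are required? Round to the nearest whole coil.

4

N_a = Gd⁴/(8D³k) = (70.3×10³ × 11.6⁴)/(8 × 52.0³ × 280)
    = 1.27288e+09 / 3.14962e+08 = 4.041 → 4 coils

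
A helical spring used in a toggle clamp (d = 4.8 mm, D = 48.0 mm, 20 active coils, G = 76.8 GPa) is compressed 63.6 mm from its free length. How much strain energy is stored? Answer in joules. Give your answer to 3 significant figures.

4.66 J

k = Gd⁴/(8D³N_a) = (76.8×10³)(4.8⁴)/(8·48.0³·20) = 2.304 N/mm
U = ½kδ² = 0.5 × 2.304 × 63.6² = 4659.8 N·mm = 4.6598 J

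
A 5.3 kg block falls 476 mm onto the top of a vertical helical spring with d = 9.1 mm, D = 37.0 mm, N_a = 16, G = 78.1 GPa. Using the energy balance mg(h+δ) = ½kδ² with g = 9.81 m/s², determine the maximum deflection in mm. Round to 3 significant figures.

k = Gd⁴/(8D³N_a) = (78.1×10³)(9.1⁴)/(8·37.0³·16) = 82.604 N/mm
W = mg = 5.3 × 9.81 = 51.993 N
½kδ² − Wδ − Wh = 0 → δ = (W + √(W² + 2kWh))/k
δ = (51.993 + √(2703.3 + 4.08868e+06))/82.604 = (51.993 + 2022.7)/82.604 = 25.116 mm

25.1 mm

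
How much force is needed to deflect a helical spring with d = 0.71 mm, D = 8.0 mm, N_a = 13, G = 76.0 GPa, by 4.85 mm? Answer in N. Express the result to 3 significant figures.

1.76 N

k = Gd⁴/(8D³N_a) = (76.0×10³)(0.71⁴)/(8·8.0³·13) = 0.3627 N/mm
F = k·δ = 0.3627 × 4.85 = 1.7591 N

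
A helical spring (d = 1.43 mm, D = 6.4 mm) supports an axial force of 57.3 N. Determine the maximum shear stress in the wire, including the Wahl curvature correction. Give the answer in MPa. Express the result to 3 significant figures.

432 MPa

Spring index C = D/d = 6.4/1.43 = 4.4755
K_W = (4C−1)/(4C−4) + 0.615/C = 16.902/13.902 + 0.1374 = 1.3532
τ₀ = 8FD/(πd³) = 8·57.3·6.4/(π·1.43³) = 2933.76/9.1867 = 319.35 MPa
τ_max = K·τ₀ = 1.3532 × 319.35 = 432.15 MPa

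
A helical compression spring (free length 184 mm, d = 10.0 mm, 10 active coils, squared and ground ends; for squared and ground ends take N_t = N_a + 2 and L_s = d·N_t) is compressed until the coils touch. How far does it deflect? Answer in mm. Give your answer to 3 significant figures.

64.0 mm

N_t = 12; L_s = 10.0·12 = 120 mm
δ_solid = L₀ − L_s = 184 − 120 = 64 mm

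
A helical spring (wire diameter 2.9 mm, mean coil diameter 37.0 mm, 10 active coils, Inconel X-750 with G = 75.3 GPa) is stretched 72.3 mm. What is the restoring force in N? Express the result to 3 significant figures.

95.0 N

k = Gd⁴/(8D³N_a) = (75.3×10³)(2.9⁴)/(8·37.0³·10) = 1.3143 N/mm
F = k·δ = 1.3143 × 72.3 = 95.023 N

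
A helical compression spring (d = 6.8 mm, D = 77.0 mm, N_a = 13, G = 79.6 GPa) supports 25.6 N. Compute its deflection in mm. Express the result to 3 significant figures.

k = Gd⁴/(8D³N_a) = (79.6×10³)(6.8⁴)/(8·77.0³·13) = 3.5846 N/mm
δ = F/k = 25.6 / 3.5846 = 7.1416 mm

7.14 mm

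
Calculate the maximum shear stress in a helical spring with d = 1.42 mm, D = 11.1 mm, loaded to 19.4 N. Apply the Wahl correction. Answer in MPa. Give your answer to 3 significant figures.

Spring index C = D/d = 11.1/1.42 = 7.8169
K_W = (4C−1)/(4C−4) + 0.615/C = 30.268/27.268 + 0.0787 = 1.1887
τ₀ = 8FD/(πd³) = 8·19.4·11.1/(π·1.42³) = 1722.72/8.9953 = 191.51 MPa
τ_max = K·τ₀ = 1.1887 × 191.51 = 227.65 MPa

228 MPa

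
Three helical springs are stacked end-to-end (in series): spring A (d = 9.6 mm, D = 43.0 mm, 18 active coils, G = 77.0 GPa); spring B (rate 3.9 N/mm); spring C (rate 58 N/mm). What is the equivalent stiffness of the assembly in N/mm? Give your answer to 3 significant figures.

3.43 N/mm

k_A = Gd⁴/(8D³N_a) = (77.0×10³)(9.6⁴)/(8·43.0³·18) = 57.123 N/mm
Series: 1/k_eq = 1/57.123 + 1/3.9 + 1/58 = 0.29116; k_eq = 3.4346 N/mm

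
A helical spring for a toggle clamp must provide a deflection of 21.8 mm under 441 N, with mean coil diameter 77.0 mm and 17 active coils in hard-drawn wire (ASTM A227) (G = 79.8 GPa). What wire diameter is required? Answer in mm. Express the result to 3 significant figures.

Required rate k = F/δ = 441/21.8 = 20.229 N/mm
d = (8D³N_a·k / G)^(1/4) = (8·77.0³·17·20.229 / (79.8×10³))^0.25
  = (15739)^0.25 = 11.2008 mm

11.2 mm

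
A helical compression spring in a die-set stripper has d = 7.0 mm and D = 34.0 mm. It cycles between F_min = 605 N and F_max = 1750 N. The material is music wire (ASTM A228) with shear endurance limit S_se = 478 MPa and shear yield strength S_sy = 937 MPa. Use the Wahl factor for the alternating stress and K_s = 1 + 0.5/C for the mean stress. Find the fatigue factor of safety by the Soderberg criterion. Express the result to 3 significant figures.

C = D/d = 34.0/7.0 = 4.8571; K_W = (4C−1)/(4C−4)+0.615/C = 1.3211; K_s = 1+0.5/C = 1.1029
F_a = (F_max−F_min)/2 = 572.5 N; F_m = (F_max+F_min)/2 = 1177.5 N
τ_a = K_W·8F_aD/(πd³) = 1.3211 × 144.51 = 190.91 MPa
τ_m = K_s·8F_mD/(πd³) = 1.1029 × 297.23 = 327.82 MPa
Soderberg: 1/n_f = τ_a/S_se + τ_m/S_sy = 190.91/478 + 327.82/937 = 0.39939 + 0.34986 = 0.74925
n_f = 1/0.74925 = 1.335

1.33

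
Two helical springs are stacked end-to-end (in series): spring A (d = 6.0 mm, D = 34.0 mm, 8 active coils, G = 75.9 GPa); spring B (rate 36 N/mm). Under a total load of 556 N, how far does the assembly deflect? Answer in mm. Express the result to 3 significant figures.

k_A = Gd⁴/(8D³N_a) = (75.9×10³)(6.0⁴)/(8·34.0³·8) = 39.105 N/mm
Series: 1/k_eq = 1/39.105 + 1/36 = 0.05335; k_eq = 18.744 N/mm
δ = F/k_eq = 556/18.744 = 29.663 mm

29.7 mm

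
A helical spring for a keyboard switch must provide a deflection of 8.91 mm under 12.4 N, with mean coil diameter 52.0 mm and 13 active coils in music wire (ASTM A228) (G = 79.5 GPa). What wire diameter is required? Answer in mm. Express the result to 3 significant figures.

Required rate k = F/δ = 12.4/8.91 = 1.3917 N/mm
d = (8D³N_a·k / G)^(1/4) = (8·52.0³·13·1.3917 / (79.5×10³))^0.25
  = (255.99)^0.25 = 4.0000 mm

4.00 mm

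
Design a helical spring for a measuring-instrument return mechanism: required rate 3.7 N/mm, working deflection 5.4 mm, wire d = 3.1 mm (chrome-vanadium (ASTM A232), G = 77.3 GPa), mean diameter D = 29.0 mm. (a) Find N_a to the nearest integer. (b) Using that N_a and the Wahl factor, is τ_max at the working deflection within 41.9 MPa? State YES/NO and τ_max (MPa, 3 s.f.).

N_a = Gd⁴/(8D³k) = (77.3×10³)(3.1⁴)/(8·29.0³·3.7) = 9.889 → N_a = 10
Actual rate k = Gd⁴/(8D³·10) = 3.6588 N/mm
Working load F = kδ = 3.6588·5.4 = 19.758 N
C = 29.0/3.1 = 9.3548; K_W = (4C−1)/(4C−4)+0.615/C = 1.1555
τ_max = K_W·8FD/(πd³) = 1.1555·48.977 = 56.593 MPa
τ_max > 41.9 MPa → exceeds allowable

(a) 10 coils; (b) NO, τ_max = 56.6 MPa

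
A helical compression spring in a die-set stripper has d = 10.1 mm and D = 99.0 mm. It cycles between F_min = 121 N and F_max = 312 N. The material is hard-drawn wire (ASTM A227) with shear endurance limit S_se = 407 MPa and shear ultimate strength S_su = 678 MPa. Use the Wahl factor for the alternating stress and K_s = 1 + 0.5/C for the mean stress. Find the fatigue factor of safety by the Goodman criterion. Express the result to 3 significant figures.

6.76

C = D/d = 99.0/10.1 = 9.8020; K_W = (4C−1)/(4C−4)+0.615/C = 1.1480; K_s = 1+0.5/C = 1.0510
F_a = (F_max−F_min)/2 = 95.5 N; F_m = (F_max+F_min)/2 = 216.5 N
τ_a = K_W·8F_aD/(πd³) = 1.1480 × 23.368 = 26.825 MPa
τ_m = K_s·8F_mD/(πd³) = 1.0510 × 52.975 = 55.677 MPa
Goodman: 1/n_f = τ_a/S_se + τ_m/S_su = 26.825/407 + 55.677/678 = 0.06591 + 0.08212 = 0.14803
n_f = 1/0.14803 = 6.755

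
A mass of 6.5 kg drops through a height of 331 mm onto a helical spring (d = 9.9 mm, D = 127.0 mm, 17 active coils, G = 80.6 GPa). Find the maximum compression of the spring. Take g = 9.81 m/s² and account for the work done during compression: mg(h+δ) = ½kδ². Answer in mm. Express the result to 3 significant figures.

148 mm

k = Gd⁴/(8D³N_a) = (80.6×10³)(9.9⁴)/(8·127.0³·17) = 2.7792 N/mm
W = mg = 6.5 × 9.81 = 63.765 N
½kδ² − Wδ − Wh = 0 → δ = (W + √(W² + 2kWh))/k
δ = (63.765 + √(4066 + 117318))/2.7792 = (63.765 + 348.4)/2.7792 = 148.3 mm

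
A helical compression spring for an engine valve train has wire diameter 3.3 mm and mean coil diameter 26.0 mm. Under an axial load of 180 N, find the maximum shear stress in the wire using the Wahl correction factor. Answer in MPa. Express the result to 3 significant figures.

Spring index C = D/d = 26.0/3.3 = 7.8788
K_W = (4C−1)/(4C−4) + 0.615/C = 30.515/27.515 + 0.0781 = 1.1871
τ₀ = 8FD/(πd³) = 8·180·26.0/(π·3.3³) = 37440/112.9 = 331.62 MPa
τ_max = K·τ₀ = 1.1871 × 331.62 = 393.67 MPa

394 MPa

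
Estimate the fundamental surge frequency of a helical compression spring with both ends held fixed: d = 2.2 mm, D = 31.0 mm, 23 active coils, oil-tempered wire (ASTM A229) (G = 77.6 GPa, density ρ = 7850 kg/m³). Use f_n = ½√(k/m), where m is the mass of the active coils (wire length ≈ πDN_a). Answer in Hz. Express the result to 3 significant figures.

35.2 Hz

k = Gd⁴/(8D³N_a) = (77.6×10³)(2.2⁴)/(8·31.0³·23) = 0.33163 N/mm = 331.63 N/m
Wire length L = πDN_a = π·31.0·23 = 2240 mm
m = ρ·(πd²/4)·L = 7850 × 3.8013×10⁻⁶ m² × 2.24 m = 0.066841 kg
f_n = ½√(k/m) = 0.5·√(331.63/0.066841) = 0.5·√(4961.4) = 35.219 Hz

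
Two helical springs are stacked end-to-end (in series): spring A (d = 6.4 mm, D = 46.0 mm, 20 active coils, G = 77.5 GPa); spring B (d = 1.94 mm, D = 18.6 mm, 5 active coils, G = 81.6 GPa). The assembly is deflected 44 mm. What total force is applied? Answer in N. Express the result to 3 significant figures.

128 N

k_A = Gd⁴/(8D³N_a) = (77.5×10³)(6.4⁴)/(8·46.0³·20) = 8.3489 N/mm
k_B = Gd⁴/(8D³N_a) = (81.6×10³)(1.94⁴)/(8·18.6³·5) = 4.4905 N/mm
Series: 1/k_eq = 1/8.3489 + 1/4.4905 = 0.34247; k_eq = 2.92 N/mm
F = k_eq·δ = 2.92·44 = 128.48 N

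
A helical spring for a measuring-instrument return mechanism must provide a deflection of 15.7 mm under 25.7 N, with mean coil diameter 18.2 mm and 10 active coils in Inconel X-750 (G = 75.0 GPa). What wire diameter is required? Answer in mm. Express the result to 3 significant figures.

Required rate k = F/δ = 25.7/15.7 = 1.6369 N/mm
d = (8D³N_a·k / G)^(1/4) = (8·18.2³·10·1.6369 / (75.0×10³))^0.25
  = (10.526)^0.25 = 1.8012 mm

1.80 mm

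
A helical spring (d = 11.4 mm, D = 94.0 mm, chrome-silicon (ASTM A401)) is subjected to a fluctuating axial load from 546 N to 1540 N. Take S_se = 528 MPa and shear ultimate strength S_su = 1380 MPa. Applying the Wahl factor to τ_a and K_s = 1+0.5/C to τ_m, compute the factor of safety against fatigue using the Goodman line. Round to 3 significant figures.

C = D/d = 94.0/11.4 = 8.2456; K_W = (4C−1)/(4C−4)+0.615/C = 1.1781; K_s = 1+0.5/C = 1.0606
F_a = (F_max−F_min)/2 = 497 N; F_m = (F_max+F_min)/2 = 1043 N
τ_a = K_W·8F_aD/(πd³) = 1.1781 × 80.299 = 94.6 MPa
τ_m = K_s·8F_mD/(πd³) = 1.0606 × 168.51 = 178.73 MPa
Goodman: 1/n_f = τ_a/S_se + τ_m/S_su = 94.6/528 + 178.73/1380 = 0.17917 + 0.12952 = 0.30868
n_f = 1/0.30868 = 3.24

3.24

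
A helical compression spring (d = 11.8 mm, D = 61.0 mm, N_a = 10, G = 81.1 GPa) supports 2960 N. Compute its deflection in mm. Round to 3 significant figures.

34.2 mm

k = Gd⁴/(8D³N_a) = (81.1×10³)(11.8⁴)/(8·61.0³·10) = 86.59 N/mm
δ = F/k = 2960 / 86.59 = 34.184 mm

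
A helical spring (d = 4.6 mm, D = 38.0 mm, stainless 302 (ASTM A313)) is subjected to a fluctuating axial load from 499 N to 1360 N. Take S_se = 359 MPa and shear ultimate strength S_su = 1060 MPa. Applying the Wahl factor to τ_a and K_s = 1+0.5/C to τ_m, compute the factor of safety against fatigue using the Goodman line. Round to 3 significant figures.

0.429

C = D/d = 38.0/4.6 = 8.2609; K_W = (4C−1)/(4C−4)+0.615/C = 1.1777; K_s = 1+0.5/C = 1.0605
F_a = (F_max−F_min)/2 = 430.5 N; F_m = (F_max+F_min)/2 = 929.5 N
τ_a = K_W·8F_aD/(πd³) = 1.1777 × 427.98 = 504.05 MPa
τ_m = K_s·8F_mD/(πd³) = 1.0605 × 924.06 = 979.99 MPa
Goodman: 1/n_f = τ_a/S_se + τ_m/S_su = 504.05/359 + 979.99/1060 = 1.40404 + 0.92452 = 2.3286
n_f = 1/2.3286 = 0.4295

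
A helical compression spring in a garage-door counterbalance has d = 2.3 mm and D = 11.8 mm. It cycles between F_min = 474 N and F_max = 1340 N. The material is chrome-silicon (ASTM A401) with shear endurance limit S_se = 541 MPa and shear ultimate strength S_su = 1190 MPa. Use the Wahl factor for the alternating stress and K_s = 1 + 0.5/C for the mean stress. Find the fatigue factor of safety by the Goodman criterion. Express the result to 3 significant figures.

0.216

C = D/d = 11.8/2.3 = 5.1304; K_W = (4C−1)/(4C−4)+0.615/C = 1.3015; K_s = 1+0.5/C = 1.0975
F_a = (F_max−F_min)/2 = 433 N; F_m = (F_max+F_min)/2 = 907 N
τ_a = K_W·8F_aD/(πd³) = 1.3015 × 1069.4 = 1391.7 MPa
τ_m = K_s·8F_mD/(πd³) = 1.0975 × 2240 = 2458.3 MPa
Goodman: 1/n_f = τ_a/S_se + τ_m/S_su = 1391.7/541 + 2458.3/1190 = 2.57251 + 2.06579 = 4.6383
n_f = 1/4.6383 = 0.2156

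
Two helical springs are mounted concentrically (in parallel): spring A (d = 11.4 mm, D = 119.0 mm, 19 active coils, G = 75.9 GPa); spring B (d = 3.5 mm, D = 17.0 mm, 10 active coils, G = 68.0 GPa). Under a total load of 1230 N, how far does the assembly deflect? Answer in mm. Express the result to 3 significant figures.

k_A = Gd⁴/(8D³N_a) = (75.9×10³)(11.4⁴)/(8·119.0³·19) = 5.0047 N/mm
k_B = Gd⁴/(8D³N_a) = (68.0×10³)(3.5⁴)/(8·17.0³·10) = 25.962 N/mm
Parallel: k_eq = 5.0047 + 25.962 = 30.967 N/mm
δ = F/k_eq = 1230/30.967 = 39.72 mm

39.7 mm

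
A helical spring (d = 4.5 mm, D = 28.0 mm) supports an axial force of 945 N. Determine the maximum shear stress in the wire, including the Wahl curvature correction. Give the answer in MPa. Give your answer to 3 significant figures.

919 MPa

Spring index C = D/d = 28.0/4.5 = 6.2222
K_W = (4C−1)/(4C−4) + 0.615/C = 23.889/20.889 + 0.0988 = 1.2425
τ₀ = 8FD/(πd³) = 8·945·28.0/(π·4.5³) = 211680/286.28 = 739.42 MPa
τ_max = K·τ₀ = 1.2425 × 739.42 = 918.7 MPa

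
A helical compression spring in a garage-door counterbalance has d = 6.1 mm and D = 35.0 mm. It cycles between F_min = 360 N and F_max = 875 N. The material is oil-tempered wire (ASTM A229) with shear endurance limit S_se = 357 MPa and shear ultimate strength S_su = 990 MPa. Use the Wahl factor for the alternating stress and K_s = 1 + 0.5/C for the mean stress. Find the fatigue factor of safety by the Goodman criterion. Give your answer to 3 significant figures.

C = D/d = 35.0/6.1 = 5.7377; K_W = (4C−1)/(4C−4)+0.615/C = 1.2655; K_s = 1+0.5/C = 1.0871
F_a = (F_max−F_min)/2 = 257.5 N; F_m = (F_max+F_min)/2 = 617.5 N
τ_a = K_W·8F_aD/(πd³) = 1.2655 × 101.11 = 127.95 MPa
τ_m = K_s·8F_mD/(πd³) = 1.0871 × 242.47 = 263.6 MPa
Goodman: 1/n_f = τ_a/S_se + τ_m/S_su = 127.95/357 + 263.6/990 = 0.35842 + 0.26626 = 0.62468
n_f = 1/0.62468 = 1.601

1.60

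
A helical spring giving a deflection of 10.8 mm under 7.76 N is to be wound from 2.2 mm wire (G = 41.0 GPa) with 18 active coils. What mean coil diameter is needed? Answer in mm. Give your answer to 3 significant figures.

Required rate k = F/δ = 7.76/10.8 = 0.71852 N/mm
D = (Gd⁴/(8N_a·k))^(1/3) = (41.0×10³·2.2⁴/(8·18·0.71852))^(1/3)
  = (9282.7)^(1/3) = 21.0164 mm

21.0 mm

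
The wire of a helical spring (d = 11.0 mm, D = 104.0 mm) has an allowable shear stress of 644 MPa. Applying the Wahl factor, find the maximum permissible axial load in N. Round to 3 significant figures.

2810 N

C = D/d = 104.0/11.0 = 9.4545
K_W = (4C−1)/(4C−4) + 0.615/C = 36.818/33.818 + 0.0650 = 1.1538
τ_max = K·8FD/(πd³) → F_max = τ_allow·πd³/(8DK)
F_max = 644·π·11.0³/(8·104.0·1.1538) = 2.6929e+06/959.93 = 2805.3 N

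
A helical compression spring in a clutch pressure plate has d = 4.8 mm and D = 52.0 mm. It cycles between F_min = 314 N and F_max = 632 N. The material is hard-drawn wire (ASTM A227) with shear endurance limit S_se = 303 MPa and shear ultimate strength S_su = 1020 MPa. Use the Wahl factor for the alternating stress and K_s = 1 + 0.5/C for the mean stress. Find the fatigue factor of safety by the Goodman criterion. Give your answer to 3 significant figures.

0.774

C = D/d = 52.0/4.8 = 10.8333; K_W = (4C−1)/(4C−4)+0.615/C = 1.1330; K_s = 1+0.5/C = 1.0462
F_a = (F_max−F_min)/2 = 159 N; F_m = (F_max+F_min)/2 = 473 N
τ_a = K_W·8F_aD/(πd³) = 1.1330 × 190.38 = 215.71 MPa
τ_m = K_s·8F_mD/(πd³) = 1.0462 × 566.34 = 592.48 MPa
Goodman: 1/n_f = τ_a/S_se + τ_m/S_su = 215.71/303 + 592.48/1020 = 0.71190 + 0.58087 = 1.2928
n_f = 1/1.2928 = 0.7735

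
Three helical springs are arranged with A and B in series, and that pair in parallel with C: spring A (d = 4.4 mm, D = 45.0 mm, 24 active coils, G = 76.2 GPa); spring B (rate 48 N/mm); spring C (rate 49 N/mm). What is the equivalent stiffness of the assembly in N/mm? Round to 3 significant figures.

k_A = Gd⁴/(8D³N_a) = (76.2×10³)(4.4⁴)/(8·45.0³·24) = 1.6324 N/mm
Springs A,B series: k_AB = 1/(1/1.6324+1/48) = 1.5787 N/mm; parallel with C: k_eq = 1.5787+49 = 50.579 N/mm

50.6 N/mm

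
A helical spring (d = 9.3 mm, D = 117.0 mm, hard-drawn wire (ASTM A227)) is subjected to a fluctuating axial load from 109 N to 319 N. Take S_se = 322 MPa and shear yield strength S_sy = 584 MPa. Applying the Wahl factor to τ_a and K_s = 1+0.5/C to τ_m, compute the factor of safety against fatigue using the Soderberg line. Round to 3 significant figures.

3.63

C = D/d = 117.0/9.3 = 12.5806; K_W = (4C−1)/(4C−4)+0.615/C = 1.1136; K_s = 1+0.5/C = 1.0397
F_a = (F_max−F_min)/2 = 105 N; F_m = (F_max+F_min)/2 = 214 N
τ_a = K_W·8F_aD/(πd³) = 1.1136 × 38.893 = 43.313 MPa
τ_m = K_s·8F_mD/(πd³) = 1.0397 × 79.267 = 82.417 MPa
Soderberg: 1/n_f = τ_a/S_se + τ_m/S_sy = 43.313/322 + 82.417/584 = 0.13451 + 0.14113 = 0.27564
n_f = 1/0.27564 = 3.628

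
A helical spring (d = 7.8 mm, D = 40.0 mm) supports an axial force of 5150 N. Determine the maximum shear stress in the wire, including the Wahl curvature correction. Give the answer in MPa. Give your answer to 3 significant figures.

Spring index C = D/d = 40.0/7.8 = 5.1282
K_W = (4C−1)/(4C−4) + 0.615/C = 19.513/16.513 + 0.1199 = 1.3016
τ₀ = 8FD/(πd³) = 8·5150·40.0/(π·7.8³) = 1.648e+06/1490.8 = 1105.4 MPa
τ_max = K·τ₀ = 1.3016 × 1105.4 = 1438.8 MPa

1440 MPa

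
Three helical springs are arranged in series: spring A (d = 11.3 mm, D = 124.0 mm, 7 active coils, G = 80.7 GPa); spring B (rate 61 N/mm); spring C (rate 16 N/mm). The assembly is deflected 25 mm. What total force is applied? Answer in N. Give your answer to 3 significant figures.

156 N

k_A = Gd⁴/(8D³N_a) = (80.7×10³)(11.3⁴)/(8·124.0³·7) = 12.324 N/mm
Series: 1/k_eq = 1/12.324 + 1/61 + 1/16 = 0.16004; k_eq = 6.2485 N/mm
F = k_eq·δ = 6.2485·25 = 156.21 N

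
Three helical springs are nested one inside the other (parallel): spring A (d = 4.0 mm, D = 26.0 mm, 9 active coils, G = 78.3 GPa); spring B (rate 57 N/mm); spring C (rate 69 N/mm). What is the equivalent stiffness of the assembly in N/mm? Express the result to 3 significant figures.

142 N/mm

k_A = Gd⁴/(8D³N_a) = (78.3×10³)(4.0⁴)/(8·26.0³·9) = 15.84 N/mm
Parallel: k_eq = 15.84 + 57 + 69 = 141.84 N/mm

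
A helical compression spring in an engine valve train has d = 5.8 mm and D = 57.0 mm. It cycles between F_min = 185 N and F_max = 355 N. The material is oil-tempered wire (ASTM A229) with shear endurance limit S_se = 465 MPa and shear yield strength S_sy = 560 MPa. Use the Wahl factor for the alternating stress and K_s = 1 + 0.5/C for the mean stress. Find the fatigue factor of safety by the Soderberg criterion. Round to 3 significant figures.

1.88

C = D/d = 57.0/5.8 = 9.8276; K_W = (4C−1)/(4C−4)+0.615/C = 1.1475; K_s = 1+0.5/C = 1.0509
F_a = (F_max−F_min)/2 = 85 N; F_m = (F_max+F_min)/2 = 270 N
τ_a = K_W·8F_aD/(πd³) = 1.1475 × 63.234 = 72.563 MPa
τ_m = K_s·8F_mD/(πd³) = 1.0509 × 200.86 = 211.08 MPa
Soderberg: 1/n_f = τ_a/S_se + τ_m/S_sy = 72.563/465 + 211.08/560 = 0.15605 + 0.37693 = 0.53298
n_f = 1/0.53298 = 1.876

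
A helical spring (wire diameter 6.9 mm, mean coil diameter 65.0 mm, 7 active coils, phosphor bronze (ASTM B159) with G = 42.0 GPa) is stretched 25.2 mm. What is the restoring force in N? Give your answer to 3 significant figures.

156 N

k = Gd⁴/(8D³N_a) = (42.0×10³)(6.9⁴)/(8·65.0³·7) = 6.1904 N/mm
F = k·δ = 6.1904 × 25.2 = 156 N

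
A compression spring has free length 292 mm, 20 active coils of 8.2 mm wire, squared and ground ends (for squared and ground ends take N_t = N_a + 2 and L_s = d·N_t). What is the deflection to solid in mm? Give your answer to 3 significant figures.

N_t = 22; L_s = 8.2·22 = 180.4 mm
δ_solid = L₀ − L_s = 292 − 180.4 = 111.6 mm

112 mm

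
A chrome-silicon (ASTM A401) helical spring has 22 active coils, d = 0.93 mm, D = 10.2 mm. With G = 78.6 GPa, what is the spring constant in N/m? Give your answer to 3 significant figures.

k = Gd⁴/(8D³N_a) = (78.6×10³ × 0.93⁴) / (8 × 10.2³ × 22)
  = 58796.9 / 186773 = 0.3148 N/mm = 314.8 N/m

315 N/m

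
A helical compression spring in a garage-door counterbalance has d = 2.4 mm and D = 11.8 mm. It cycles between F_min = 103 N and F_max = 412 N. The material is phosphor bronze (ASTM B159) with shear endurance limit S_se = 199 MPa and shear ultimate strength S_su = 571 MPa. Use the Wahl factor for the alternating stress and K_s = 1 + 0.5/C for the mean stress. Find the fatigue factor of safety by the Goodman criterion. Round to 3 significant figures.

C = D/d = 11.8/2.4 = 4.9167; K_W = (4C−1)/(4C−4)+0.615/C = 1.3166; K_s = 1+0.5/C = 1.1017
F_a = (F_max−F_min)/2 = 154.5 N; F_m = (F_max+F_min)/2 = 257.5 N
τ_a = K_W·8F_aD/(πd³) = 1.3166 × 335.83 = 442.14 MPa
τ_m = K_s·8F_mD/(πd³) = 1.1017 × 559.71 = 616.63 MPa
Goodman: 1/n_f = τ_a/S_se + τ_m/S_su = 442.14/199 + 616.63/571 = 2.22182 + 1.07992 = 3.3017
n_f = 1/3.3017 = 0.3029

0.303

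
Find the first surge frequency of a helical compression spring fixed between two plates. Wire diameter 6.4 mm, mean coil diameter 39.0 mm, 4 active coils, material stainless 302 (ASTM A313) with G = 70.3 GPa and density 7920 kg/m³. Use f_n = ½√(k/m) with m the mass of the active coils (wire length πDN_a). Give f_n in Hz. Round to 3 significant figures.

353 Hz

k = Gd⁴/(8D³N_a) = (70.3×10³)(6.4⁴)/(8·39.0³·4) = 62.134 N/mm = 62134 N/m
Wire length L = πDN_a = π·39.0·4 = 490.09 mm
m = ρ·(πd²/4)·L = 7920 × 32.17×10⁻⁶ m² × 0.49009 m = 0.12487 kg
f_n = ½√(k/m) = 0.5·√(62134/0.12487) = 0.5·√(4.976e+05) = 352.7 Hz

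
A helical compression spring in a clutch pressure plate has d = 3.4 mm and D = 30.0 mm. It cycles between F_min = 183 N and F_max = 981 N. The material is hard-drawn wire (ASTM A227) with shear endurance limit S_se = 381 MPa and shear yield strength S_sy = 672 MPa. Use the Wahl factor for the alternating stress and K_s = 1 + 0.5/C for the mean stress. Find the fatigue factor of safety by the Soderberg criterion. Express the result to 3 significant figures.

0.241

C = D/d = 30.0/3.4 = 8.8235; K_W = (4C−1)/(4C−4)+0.615/C = 1.1656; K_s = 1+0.5/C = 1.0567
F_a = (F_max−F_min)/2 = 399 N; F_m = (F_max+F_min)/2 = 582 N
τ_a = K_W·8F_aD/(πd³) = 1.1656 × 775.53 = 903.93 MPa
τ_m = K_s·8F_mD/(πd³) = 1.0567 × 1131.2 = 1195.3 MPa
Soderberg: 1/n_f = τ_a/S_se + τ_m/S_sy = 903.93/381 + 1195.3/672 = 2.37251 + 1.77876 = 4.1513
n_f = 1/4.1513 = 0.2409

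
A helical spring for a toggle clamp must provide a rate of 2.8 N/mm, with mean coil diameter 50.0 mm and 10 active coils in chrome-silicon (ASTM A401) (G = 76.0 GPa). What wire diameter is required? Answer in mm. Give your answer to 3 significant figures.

4.38 mm

d = (8D³N_a·k / G)^(1/4) = (8·50.0³·10·2.8 / (76.0×10³))^0.25
  = (368.42)^0.25 = 4.3811 mm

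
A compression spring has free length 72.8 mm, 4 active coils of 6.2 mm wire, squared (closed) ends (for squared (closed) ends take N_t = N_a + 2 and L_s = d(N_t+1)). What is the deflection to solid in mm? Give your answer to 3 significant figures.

N_t = 6; L_s = 6.2·7 = 43.4 mm
δ_solid = L₀ − L_s = 72.8 − 43.4 = 29.4 mm

29.4 mm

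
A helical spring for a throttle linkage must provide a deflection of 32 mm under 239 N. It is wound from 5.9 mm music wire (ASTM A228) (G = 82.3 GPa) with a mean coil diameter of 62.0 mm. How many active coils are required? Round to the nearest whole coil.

7

Required rate k = F/δ = 239/32 = 7.4688 N/mm
N_a = Gd⁴/(8D³k) = (82.3×10³ × 5.9⁴)/(8 × 62.0³ × 7.4688)
    = 9.97259e+07 / 1.42401e+07 = 7.003 → 7 coils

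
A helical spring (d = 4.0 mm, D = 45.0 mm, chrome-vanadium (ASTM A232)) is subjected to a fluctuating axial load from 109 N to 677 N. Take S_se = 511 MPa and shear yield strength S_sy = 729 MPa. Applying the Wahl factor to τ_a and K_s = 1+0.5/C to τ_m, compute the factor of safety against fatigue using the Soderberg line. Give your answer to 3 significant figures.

0.469

C = D/d = 45.0/4.0 = 11.2500; K_W = (4C−1)/(4C−4)+0.615/C = 1.1278; K_s = 1+0.5/C = 1.0444
F_a = (F_max−F_min)/2 = 284 N; F_m = (F_max+F_min)/2 = 393 N
τ_a = K_W·8F_aD/(πd³) = 1.1278 × 508.5 = 573.51 MPa
τ_m = K_s·8F_mD/(πd³) = 1.0444 × 703.66 = 734.94 MPa
Soderberg: 1/n_f = τ_a/S_se + τ_m/S_sy = 573.51/511 + 734.94/729 = 1.12232 + 1.00815 = 2.1305
n_f = 1/2.1305 = 0.4694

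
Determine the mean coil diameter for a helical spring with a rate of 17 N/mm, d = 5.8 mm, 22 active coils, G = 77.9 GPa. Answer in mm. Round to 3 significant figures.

30.9 mm

D = (Gd⁴/(8N_a·k))^(1/3) = (77.9×10³·5.8⁴/(8·22·17))^(1/3)
  = (29463.7)^(1/3) = 30.8861 mm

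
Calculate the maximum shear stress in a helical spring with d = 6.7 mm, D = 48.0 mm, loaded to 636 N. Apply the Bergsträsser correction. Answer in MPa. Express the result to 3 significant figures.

309 MPa

Spring index C = D/d = 48.0/6.7 = 7.1642
K_B = (4C+2)/(4C−3) = 30.657/25.657 = 1.1949
τ₀ = 8FD/(πd³) = 8·636·48.0/(π·6.7³) = 244224/944.87 = 258.47 MPa
τ_max = K·τ₀ = 1.1949 × 258.47 = 308.84 MPa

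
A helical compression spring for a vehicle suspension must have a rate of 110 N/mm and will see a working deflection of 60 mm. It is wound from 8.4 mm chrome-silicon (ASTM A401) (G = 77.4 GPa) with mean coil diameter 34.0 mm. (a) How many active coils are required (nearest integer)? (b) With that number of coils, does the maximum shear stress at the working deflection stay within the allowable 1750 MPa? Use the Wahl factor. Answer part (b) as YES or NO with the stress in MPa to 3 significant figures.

(a) 11 coils; (b) YES, τ_max = 1370 MPa

N_a = Gd⁴/(8D³k) = (77.4×10³)(8.4⁴)/(8·34.0³·110) = 11.14 → N_a = 11
Actual rate k = Gd⁴/(8D³·11) = 111.41 N/mm
Working load F = kδ = 111.41·60 = 6684.8 N
C = 34.0/8.4 = 4.0476; K_W = (4C−1)/(4C−4)+0.615/C = 1.3980
τ_max = K_W·8FD/(πd³) = 1.3980·976.5 = 1365.2 MPa
τ_max ≤ 1750 MPa → acceptable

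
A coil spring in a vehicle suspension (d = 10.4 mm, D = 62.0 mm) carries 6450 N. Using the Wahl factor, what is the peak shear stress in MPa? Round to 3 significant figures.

Spring index C = D/d = 62.0/10.4 = 5.9615
K_W = (4C−1)/(4C−4) + 0.615/C = 22.846/19.846 + 0.1032 = 1.2543
τ₀ = 8FD/(πd³) = 8·6450·62.0/(π·10.4³) = 3.1992e+06/3533.9 = 905.3 MPa
τ_max = K·τ₀ = 1.2543 × 905.3 = 1135.5 MPa

1140 MPa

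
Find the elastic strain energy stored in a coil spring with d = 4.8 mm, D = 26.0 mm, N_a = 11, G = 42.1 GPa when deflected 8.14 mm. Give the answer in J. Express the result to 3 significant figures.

k = Gd⁴/(8D³N_a) = (42.1×10³)(4.8⁴)/(8·26.0³·11) = 14.449 N/mm
U = ½kδ² = 0.5 × 14.449 × 8.14² = 478.7 N·mm = 0.4787 J

0.479 J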